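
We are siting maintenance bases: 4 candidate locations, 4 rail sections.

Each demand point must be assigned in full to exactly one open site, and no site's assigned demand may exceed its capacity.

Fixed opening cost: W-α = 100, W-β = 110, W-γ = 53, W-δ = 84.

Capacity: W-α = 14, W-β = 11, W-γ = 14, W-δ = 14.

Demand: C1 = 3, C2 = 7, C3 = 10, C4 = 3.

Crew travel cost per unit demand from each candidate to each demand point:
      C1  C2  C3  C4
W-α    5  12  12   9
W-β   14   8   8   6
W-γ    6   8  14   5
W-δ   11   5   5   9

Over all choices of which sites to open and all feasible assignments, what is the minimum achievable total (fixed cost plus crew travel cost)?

276

Open {W-γ, W-δ}; cheapest assignment that respects the capacities:
  W-γ (cap 14, load 13): C1, C2, C4 — cost 3×6 + 7×8 + 3×5 = 89
  W-δ (cap 14, load 10): C3 — cost 10×5 = 50
  Shipping 139, fixed 137 → total 276.
  Any other capacity-feasible assignment to {W-γ, W-δ} ships for at least 139.
Compare {W-β, W-γ}: its best feasible assignment gives total 332.
Compare {W-β, W-δ}: its best feasible assignment gives total 351.
Every other set of open sites that can feasibly serve all demand totals ≥ 332 even under its best assignment. Minimum: 276.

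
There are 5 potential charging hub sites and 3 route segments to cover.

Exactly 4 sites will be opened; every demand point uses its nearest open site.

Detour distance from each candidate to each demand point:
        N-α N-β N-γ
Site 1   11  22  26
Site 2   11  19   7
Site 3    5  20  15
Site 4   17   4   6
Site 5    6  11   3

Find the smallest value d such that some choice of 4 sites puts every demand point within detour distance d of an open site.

5

Open {Site 1, Site 3, Site 4, Site 5}.
  Farthest demand point is N-α at detour distance 5 (to Site 3); all others are ≤ 5.
With {Site 2, Site 3, Site 4, Site 5} the worst case is 5.
With {Site 1, Site 2, Site 3, Site 4} the worst case is 6.
No size-4 selection achieves below 5.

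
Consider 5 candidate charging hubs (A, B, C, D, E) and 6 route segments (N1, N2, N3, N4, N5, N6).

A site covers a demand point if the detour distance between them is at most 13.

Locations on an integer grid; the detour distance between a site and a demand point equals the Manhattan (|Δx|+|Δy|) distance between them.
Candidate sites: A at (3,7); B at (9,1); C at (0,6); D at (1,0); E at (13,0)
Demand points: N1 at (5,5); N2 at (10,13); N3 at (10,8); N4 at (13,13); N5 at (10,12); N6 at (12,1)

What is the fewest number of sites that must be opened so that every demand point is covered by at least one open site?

2

Coverage sets (demand points within 13 of each site):
  A: {N1, N2, N3, N5}
  B: {N1, N2, N3, N5, N6}
  C: {N1, N3}
  D: {N1, N6}
  E: {N1, N3, N4, N6}
No single site covers all 6 demand points.
But {A, E} covers everything, so the minimum is 2.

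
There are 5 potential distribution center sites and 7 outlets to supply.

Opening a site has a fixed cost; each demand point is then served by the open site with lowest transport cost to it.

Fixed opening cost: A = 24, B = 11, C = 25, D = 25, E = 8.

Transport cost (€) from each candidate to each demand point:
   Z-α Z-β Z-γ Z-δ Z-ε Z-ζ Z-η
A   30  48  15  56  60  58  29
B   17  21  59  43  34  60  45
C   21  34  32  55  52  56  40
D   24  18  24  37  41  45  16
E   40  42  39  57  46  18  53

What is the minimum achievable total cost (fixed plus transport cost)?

208

Open {B, D, E}: assign each demand point to its cheapest open site.
  Z-α→B 17, Z-β→D 18, Z-γ→D 24, Z-δ→D 37, Z-ε→B 34, Z-ζ→E 18, Z-η→D 16
  transport cost 164, fixed 44 → total 208.
Compare {D, E}: transport cost 178 + fixed 33 = 211.
Compare {A, B, E}: transport cost 177 + fixed 43 = 220.
Compare {A, B, D, E}: transport cost 155 + fixed 68 = 223.
All other subsets cost ≥ 211. Minimum total cost: 208.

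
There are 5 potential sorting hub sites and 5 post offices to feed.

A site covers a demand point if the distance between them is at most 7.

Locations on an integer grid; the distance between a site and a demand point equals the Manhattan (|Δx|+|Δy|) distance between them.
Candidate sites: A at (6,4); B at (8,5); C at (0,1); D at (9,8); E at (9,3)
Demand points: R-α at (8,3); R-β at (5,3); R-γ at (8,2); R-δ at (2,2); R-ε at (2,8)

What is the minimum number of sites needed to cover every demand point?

2

Coverage sets (demand points within 7 of each site):
  A: {R-α, R-β, R-γ, R-δ}
  B: {R-α, R-β, R-γ}
  C: {R-β, R-δ}
  D: {R-α, R-γ, R-ε}
  E: {R-α, R-β, R-γ}
No single site covers all 5 demand points.
But {A, D} covers everything, so the minimum is 2.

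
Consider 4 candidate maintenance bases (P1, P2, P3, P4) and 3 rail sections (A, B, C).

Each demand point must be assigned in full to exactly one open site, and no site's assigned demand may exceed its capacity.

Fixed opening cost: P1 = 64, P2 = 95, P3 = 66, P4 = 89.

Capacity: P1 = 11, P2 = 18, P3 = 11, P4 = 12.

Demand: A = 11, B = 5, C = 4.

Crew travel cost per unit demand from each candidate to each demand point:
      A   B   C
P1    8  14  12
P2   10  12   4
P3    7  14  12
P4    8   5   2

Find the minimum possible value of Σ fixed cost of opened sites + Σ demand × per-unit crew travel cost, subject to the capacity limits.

265

Open {P3, P4}; cheapest assignment that respects the capacities:
  P3 (cap 11, load 11): A — cost 11×7 = 77
  P4 (cap 12, load 9): B, C — cost 5×5 + 4×2 = 33
  Shipping 110, fixed 155 → total 265.
  Any other capacity-feasible assignment to {P3, P4} ships for at least 110.
Compare {P1, P4}: its best feasible assignment gives total 274.
Compare {P2, P3}: its best feasible assignment gives total 314.
Every other set of open sites that can feasibly serve all demand totals ≥ 274 even under its best assignment. Minimum: 265.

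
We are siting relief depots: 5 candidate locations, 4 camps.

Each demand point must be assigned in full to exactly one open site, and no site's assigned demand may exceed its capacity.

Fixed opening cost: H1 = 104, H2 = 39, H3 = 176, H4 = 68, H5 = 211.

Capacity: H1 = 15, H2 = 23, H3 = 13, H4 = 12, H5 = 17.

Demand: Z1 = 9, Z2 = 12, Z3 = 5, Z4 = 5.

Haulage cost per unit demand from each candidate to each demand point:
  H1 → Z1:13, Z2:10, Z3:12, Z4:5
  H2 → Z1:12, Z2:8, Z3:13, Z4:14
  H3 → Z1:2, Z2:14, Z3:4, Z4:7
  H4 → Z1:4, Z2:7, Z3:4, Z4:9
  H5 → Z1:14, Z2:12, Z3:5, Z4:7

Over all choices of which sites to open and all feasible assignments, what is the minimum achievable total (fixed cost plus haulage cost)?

Open {H2, H4}; cheapest assignment that respects the capacities:
  H2 (cap 23, load 22): Z2, Z3, Z4 — cost 12×8 + 5×13 + 5×14 = 231
  H4 (cap 12, load 9): Z1 — cost 9×4 = 36
  Shipping 267, fixed 107 → total 374.
  Any other capacity-feasible assignment to {H2, H4} ships for at least 267.
Compare {H1, H2, H4}: its best feasible assignment gives total 428.
Compare {H1, H2}: its best feasible assignment gives total 432.
Every other set of open sites that can feasibly serve all demand totals ≥ 428 even under its best assignment. Minimum: 374.

374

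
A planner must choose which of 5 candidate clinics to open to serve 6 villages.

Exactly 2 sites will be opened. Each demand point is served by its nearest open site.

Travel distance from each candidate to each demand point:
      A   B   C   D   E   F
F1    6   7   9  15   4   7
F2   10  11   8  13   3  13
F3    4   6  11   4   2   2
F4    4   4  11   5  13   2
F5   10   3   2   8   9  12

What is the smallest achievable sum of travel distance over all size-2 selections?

17

Open {F3, F5}.
  A→F3 4, B→F5 3, C→F5 2, D→F3 4, E→F3 2, F→F3 2  ⇒ total 17.
Compare {F4, F5}: total 25.
Compare {F2, F3}: total 26.
No size-2 selection does better; minimum is 17.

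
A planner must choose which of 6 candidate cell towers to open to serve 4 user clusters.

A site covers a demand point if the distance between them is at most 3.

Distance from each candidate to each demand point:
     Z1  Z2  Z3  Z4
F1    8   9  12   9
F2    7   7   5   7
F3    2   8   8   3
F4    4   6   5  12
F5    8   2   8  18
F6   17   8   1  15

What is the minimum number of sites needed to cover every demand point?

3

Coverage sets (demand points within 3 of each site):
  F1: {}
  F2: {}
  F3: {Z1, Z4}
  F4: {}
  F5: {Z2}
  F6: {Z3}
No 2 sites suffice: every size-2 union leaves at least one demand point uncovered.
But {F3, F5, F6} covers everything, so the minimum is 3.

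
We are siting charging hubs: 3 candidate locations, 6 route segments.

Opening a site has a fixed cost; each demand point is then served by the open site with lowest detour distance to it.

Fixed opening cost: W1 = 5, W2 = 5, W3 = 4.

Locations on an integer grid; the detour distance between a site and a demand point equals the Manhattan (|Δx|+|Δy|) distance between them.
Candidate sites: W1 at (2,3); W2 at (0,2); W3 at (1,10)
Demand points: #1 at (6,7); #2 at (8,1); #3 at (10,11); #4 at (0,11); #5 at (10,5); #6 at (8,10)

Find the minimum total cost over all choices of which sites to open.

Open {W1, W3}: assign each demand point to its cheapest open site.
  #1→W1 8, #2→W1 8, #3→W3 10, #4→W3 2, #5→W1 10, #6→W3 7
  detour distance 45, fixed 9 → total 54.
Compare {W2, W3}: detour distance 49 + fixed 9 = 58.
Compare {W1, W2, W3}: detour distance 45 + fixed 14 = 59.
Compare {W3}: detour distance 57 + fixed 4 = 61.
All other subsets cost ≥ 58. Minimum total cost: 54.

54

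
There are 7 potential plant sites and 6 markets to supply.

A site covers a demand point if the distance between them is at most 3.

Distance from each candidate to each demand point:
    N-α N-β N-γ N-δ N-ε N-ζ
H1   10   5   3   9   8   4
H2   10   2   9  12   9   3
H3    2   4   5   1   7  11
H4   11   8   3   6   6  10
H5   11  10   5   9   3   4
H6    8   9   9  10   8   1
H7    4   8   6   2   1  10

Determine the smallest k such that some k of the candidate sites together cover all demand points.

Coverage sets (demand points within 3 of each site):
  H1: {N-γ}
  H2: {N-β, N-ζ}
  H3: {N-α, N-δ}
  H4: {N-γ}
  H5: {N-ε}
  H6: {N-ζ}
  H7: {N-δ, N-ε}
No 3 sites suffice: every size-3 union leaves at least one demand point uncovered.
But {H1, H2, H3, H5} covers everything, so the minimum is 4.

4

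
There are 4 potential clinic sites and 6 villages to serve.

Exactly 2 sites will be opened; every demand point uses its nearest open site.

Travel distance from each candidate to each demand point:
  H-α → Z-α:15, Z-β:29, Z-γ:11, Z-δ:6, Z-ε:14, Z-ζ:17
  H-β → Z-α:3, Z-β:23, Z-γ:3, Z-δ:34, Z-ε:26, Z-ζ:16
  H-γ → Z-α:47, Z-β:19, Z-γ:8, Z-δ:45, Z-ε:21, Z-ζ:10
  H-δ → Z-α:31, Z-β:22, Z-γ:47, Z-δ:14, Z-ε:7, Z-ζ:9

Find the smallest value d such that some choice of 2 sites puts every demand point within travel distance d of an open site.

19

Open {H-α, H-γ}.
  Farthest demand point is Z-β at travel distance 19 (to H-γ); all others are ≤ 19.
With {H-α, H-δ} the worst case is 22.
With {H-β, H-δ} the worst case is 22.
No size-2 selection achieves below 19.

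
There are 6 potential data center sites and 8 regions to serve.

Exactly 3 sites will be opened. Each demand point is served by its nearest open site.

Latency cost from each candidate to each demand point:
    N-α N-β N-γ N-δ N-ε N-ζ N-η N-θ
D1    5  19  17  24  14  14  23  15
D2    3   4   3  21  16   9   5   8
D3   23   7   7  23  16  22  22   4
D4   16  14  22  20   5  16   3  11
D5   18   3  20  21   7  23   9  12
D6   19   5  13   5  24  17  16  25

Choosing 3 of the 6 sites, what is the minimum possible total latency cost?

Open {D2, D4, D6}.
  N-α→D2 3, N-β→D2 4, N-γ→D2 3, N-δ→D6 5, N-ε→D4 5, N-ζ→D2 9, N-η→D4 3, N-θ→D2 8  ⇒ total 40.
Compare {D2, D5, D6}: total 43.
Compare {D2, D3, D6}: total 49.
No size-3 selection does better; minimum is 40.

40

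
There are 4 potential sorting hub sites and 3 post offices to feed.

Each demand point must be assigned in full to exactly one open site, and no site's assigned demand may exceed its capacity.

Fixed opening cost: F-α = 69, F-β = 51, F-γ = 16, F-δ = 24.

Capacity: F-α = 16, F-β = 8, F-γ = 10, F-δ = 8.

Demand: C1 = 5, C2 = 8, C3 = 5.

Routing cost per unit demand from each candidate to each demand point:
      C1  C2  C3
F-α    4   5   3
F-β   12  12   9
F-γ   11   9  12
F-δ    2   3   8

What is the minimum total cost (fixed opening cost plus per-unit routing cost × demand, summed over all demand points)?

Open {F-α, F-δ}; cheapest assignment that respects the capacities:
  F-α (cap 16, load 10): C1, C3 — cost 5×4 + 5×3 = 35
  F-δ (cap 8, load 8): C2 — cost 8×3 = 24
  Shipping 59, fixed 93 → total 152.
  Any other capacity-feasible assignment to {F-α, F-δ} ships for at least 59.
Compare {F-α, F-γ, F-δ}: its best feasible assignment gives total 168.
Compare {F-γ, F-δ}: its best feasible assignment gives total 179.
Every other set of open sites that can feasibly serve all demand totals ≥ 168 even under its best assignment. Minimum: 152.

152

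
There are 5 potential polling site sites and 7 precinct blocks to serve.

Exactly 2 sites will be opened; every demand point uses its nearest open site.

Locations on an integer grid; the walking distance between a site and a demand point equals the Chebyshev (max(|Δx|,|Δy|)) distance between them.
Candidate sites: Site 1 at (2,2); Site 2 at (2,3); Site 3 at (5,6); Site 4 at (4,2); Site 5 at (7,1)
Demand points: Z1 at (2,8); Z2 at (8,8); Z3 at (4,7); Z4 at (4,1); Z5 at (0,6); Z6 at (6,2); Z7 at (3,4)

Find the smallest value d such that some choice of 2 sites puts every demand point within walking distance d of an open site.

Open {Site 1, Site 3}.
  Farthest demand point is Z5 at walking distance 4 (to Site 1); all others are ≤ 4.
With {Site 2, Site 3} the worst case is 4.
With {Site 3, Site 4} the worst case is 4.
No size-2 selection achieves below 4.

4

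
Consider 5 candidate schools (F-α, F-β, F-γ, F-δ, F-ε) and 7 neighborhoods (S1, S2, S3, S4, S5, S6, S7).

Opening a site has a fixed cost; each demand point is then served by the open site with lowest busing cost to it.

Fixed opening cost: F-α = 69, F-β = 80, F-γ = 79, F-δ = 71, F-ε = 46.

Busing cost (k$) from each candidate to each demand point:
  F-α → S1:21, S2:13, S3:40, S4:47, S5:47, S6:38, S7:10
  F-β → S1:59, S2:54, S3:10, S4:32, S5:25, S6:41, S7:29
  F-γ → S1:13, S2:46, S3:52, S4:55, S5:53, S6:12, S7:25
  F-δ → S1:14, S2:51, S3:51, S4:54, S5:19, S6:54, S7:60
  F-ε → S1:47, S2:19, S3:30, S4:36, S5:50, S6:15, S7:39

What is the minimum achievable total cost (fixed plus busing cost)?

282

Open {F-ε}: assign each demand point to its cheapest open site.
  S1→F-ε 47, S2→F-ε 19, S3→F-ε 30, S4→F-ε 36, S5→F-ε 50, S6→F-ε 15, S7→F-ε 39
  busing cost 236, fixed 46 → total 282.
Compare {F-α}: busing cost 216 + fixed 69 = 285.
Compare {F-α, F-ε}: busing cost 172 + fixed 115 = 287.
Compare {F-δ, F-ε}: busing cost 172 + fixed 117 = 289.
All other subsets cost ≥ 285. Minimum total cost: 282.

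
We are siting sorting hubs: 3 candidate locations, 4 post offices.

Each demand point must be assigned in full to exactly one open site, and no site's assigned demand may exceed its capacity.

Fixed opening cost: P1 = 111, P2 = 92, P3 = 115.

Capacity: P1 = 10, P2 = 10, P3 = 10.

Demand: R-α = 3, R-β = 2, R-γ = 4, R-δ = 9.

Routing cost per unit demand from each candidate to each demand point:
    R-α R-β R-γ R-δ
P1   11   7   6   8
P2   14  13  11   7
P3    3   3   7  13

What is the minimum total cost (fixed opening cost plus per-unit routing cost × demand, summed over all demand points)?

Open {P2, P3}; cheapest assignment that respects the capacities:
  P2 (cap 10, load 9): R-δ — cost 9×7 = 63
  P3 (cap 10, load 9): R-α, R-β, R-γ — cost 3×3 + 2×3 + 4×7 = 43
  Shipping 106, fixed 207 → total 313.
  Any other capacity-feasible assignment to {P2, P3} ships for at least 106.
Compare {P1, P2}: its best feasible assignment gives total 337.
Compare {P1, P3}: its best feasible assignment gives total 341.
Every other set of open sites that can feasibly serve all demand totals ≥ 337 even under its best assignment. Minimum: 313.

313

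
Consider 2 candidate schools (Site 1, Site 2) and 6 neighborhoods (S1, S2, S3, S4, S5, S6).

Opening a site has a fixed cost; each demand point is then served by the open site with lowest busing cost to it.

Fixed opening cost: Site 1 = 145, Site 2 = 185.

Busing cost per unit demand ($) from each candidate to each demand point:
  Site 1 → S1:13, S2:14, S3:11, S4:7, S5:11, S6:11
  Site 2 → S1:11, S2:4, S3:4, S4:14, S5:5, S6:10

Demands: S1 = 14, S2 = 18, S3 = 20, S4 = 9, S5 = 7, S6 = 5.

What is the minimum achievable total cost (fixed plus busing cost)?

Open {Site 2}: assign each demand point to its cheapest open site.
  S1→Site 2 14×11=154, S2→Site 2 18×4=72, S3→Site 2 20×4=80, S4→Site 2 9×14=126, S5→Site 2 7×5=35, S6→Site 2 5×10=50
  busing cost 517, fixed 185 → total 702.
Compare {Site 1, Site 2}: busing cost 454 + fixed 330 = 784.
Compare {Site 1}: busing cost 849 + fixed 145 = 994.

702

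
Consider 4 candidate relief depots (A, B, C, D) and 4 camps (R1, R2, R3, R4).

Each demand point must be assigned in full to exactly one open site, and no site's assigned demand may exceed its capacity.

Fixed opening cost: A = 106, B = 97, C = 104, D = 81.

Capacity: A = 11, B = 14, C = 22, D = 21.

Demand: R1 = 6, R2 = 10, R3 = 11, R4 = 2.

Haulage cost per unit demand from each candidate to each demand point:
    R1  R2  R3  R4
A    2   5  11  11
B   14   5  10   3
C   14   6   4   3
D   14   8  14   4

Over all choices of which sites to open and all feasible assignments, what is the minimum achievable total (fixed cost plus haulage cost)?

Open {A, C}; cheapest assignment that respects the capacities:
  A (cap 11, load 8): R1, R4 — cost 6×2 + 2×11 = 34
  C (cap 22, load 21): R2, R3 — cost 10×6 + 11×4 = 104
  Shipping 138, fixed 210 → total 348.
  Any other capacity-feasible assignment to {A, C} ships for at least 138.
Compare {C, D}: its best feasible assignment gives total 381.
Compare {B, C}: its best feasible assignment gives total 385.
Every other set of open sites that can feasibly serve all demand totals ≥ 381 even under its best assignment. Minimum: 348.

348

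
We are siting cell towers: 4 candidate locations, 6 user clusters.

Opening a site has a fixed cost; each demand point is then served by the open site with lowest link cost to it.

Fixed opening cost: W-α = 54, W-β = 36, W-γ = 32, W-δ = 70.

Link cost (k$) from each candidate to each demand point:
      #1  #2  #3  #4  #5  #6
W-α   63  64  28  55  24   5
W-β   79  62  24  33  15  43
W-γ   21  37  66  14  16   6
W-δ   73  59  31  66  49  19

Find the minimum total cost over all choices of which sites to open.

Open {W-β, W-γ}: assign each demand point to its cheapest open site.
  #1→W-γ 21, #2→W-γ 37, #3→W-β 24, #4→W-γ 14, #5→W-β 15, #6→W-γ 6
  link cost 117, fixed 68 → total 185.
Compare {W-γ}: link cost 160 + fixed 32 = 192.
Compare {W-α, W-γ}: link cost 121 + fixed 86 = 207.
Compare {W-γ, W-δ}: link cost 125 + fixed 102 = 227.
All other subsets cost ≥ 192. Minimum total cost: 185.

185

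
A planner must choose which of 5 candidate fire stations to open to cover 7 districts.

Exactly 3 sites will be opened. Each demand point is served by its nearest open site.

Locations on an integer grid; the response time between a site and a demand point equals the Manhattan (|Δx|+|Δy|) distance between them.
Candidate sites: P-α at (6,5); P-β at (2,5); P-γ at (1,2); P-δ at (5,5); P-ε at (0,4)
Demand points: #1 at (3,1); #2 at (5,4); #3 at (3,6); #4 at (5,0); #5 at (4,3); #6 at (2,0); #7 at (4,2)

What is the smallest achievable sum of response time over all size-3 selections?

20

Open {P-β, P-γ, P-δ}.
  #1→P-γ 3, #2→P-δ 1, #3→P-β 2, #4→P-δ 5, #5→P-δ 3, #6→P-γ 3, #7→P-γ 3  ⇒ total 20.
Compare {P-α, P-γ, P-δ}: total 21.
Compare {P-γ, P-δ, P-ε}: total 21.
No size-3 selection does better; minimum is 20.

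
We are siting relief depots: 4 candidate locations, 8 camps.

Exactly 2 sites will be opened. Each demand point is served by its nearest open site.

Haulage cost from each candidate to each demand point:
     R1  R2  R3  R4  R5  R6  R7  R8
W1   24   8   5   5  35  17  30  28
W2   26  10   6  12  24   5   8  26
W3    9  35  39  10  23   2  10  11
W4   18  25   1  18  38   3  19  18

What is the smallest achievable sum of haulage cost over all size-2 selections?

73

Open {W1, W3}.
  R1→W3 9, R2→W1 8, R3→W1 5, R4→W1 5, R5→W3 23, R6→W3 2, R7→W3 10, R8→W3 11  ⇒ total 73.
Compare {W2, W3}: total 79.
Compare {W3, W4}: total 91.
No size-2 selection does better; minimum is 73.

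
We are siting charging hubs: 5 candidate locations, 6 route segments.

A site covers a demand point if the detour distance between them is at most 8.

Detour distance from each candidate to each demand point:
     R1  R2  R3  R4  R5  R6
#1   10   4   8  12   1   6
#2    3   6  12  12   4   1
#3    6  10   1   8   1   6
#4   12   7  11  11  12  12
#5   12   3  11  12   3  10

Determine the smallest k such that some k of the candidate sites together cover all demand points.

Coverage sets (demand points within 8 of each site):
  #1: {R2, R3, R5, R6}
  #2: {R1, R2, R5, R6}
  #3: {R1, R3, R4, R5, R6}
  #4: {R2}
  #5: {R2, R5}
No single site covers all 6 demand points.
But {#1, #3} covers everything, so the minimum is 2.

2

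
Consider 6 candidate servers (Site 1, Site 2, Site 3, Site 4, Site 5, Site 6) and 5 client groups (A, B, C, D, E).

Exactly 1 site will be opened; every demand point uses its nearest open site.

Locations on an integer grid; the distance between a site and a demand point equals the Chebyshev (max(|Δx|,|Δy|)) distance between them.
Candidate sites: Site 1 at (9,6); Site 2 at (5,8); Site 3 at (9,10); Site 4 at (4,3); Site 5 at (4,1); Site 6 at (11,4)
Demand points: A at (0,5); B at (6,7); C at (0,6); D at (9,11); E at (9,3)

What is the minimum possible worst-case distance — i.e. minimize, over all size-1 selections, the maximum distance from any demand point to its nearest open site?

5

Open {Site 2}.
  Farthest demand point is A at distance 5 (to Site 2); all others are ≤ 5.
With {Site 4} the worst case is 8.
With {Site 1} the worst case is 9.
No size-1 selection achieves below 5.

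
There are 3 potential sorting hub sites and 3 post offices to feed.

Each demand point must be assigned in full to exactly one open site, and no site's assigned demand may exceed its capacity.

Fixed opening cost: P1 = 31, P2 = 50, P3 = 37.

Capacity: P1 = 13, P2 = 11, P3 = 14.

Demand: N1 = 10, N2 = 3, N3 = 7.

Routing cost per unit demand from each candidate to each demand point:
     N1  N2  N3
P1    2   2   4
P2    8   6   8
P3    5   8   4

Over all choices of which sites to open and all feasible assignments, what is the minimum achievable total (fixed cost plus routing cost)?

122

Open {P1, P3}; cheapest assignment that respects the capacities:
  P1 (cap 13, load 13): N1, N2 — cost 10×2 + 3×2 = 26
  P3 (cap 14, load 7): N3 — cost 7×4 = 28
  Shipping 54, fixed 68 → total 122.
  Any other capacity-feasible assignment to {P1, P3} ships for at least 54.
Compare {P1, P2}: its best feasible assignment gives total 163.
Compare {P1, P2, P3}: its best feasible assignment gives total 172.
Every other set of open sites that can feasibly serve all demand totals ≥ 163 even under its best assignment. Minimum: 122.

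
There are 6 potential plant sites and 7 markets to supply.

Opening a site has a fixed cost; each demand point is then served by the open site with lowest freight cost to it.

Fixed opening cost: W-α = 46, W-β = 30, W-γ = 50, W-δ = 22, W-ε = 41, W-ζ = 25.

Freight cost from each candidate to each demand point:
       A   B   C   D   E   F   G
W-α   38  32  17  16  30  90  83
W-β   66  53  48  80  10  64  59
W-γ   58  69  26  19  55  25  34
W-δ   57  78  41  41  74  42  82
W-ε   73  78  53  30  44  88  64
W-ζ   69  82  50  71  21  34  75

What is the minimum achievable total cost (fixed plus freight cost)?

288

Open {W-α, W-γ}: assign each demand point to its cheapest open site.
  A→W-α 38, B→W-α 32, C→W-α 17, D→W-α 16, E→W-α 30, F→W-γ 25, G→W-γ 34
  freight cost 192, fixed 96 → total 288.
Compare {W-α, W-β, W-γ}: freight cost 172 + fixed 126 = 298.
Compare {W-α, W-ζ}: freight cost 233 + fixed 71 = 304.
Compare {W-α, W-γ, W-ζ}: freight cost 183 + fixed 121 = 304.
All other subsets cost ≥ 298. Minimum total cost: 288.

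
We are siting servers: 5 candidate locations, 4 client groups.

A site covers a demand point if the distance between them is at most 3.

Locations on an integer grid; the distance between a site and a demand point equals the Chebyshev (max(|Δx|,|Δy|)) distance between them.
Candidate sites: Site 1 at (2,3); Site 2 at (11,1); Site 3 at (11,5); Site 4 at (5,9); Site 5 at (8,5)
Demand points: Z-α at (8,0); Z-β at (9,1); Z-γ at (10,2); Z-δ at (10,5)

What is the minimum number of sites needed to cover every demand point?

Coverage sets (demand points within 3 of each site):
  Site 1: {}
  Site 2: {Z-α, Z-β, Z-γ}
  Site 3: {Z-γ, Z-δ}
  Site 4: {}
  Site 5: {Z-γ, Z-δ}
No single site covers all 4 demand points.
But {Site 2, Site 3} covers everything, so the minimum is 2.

2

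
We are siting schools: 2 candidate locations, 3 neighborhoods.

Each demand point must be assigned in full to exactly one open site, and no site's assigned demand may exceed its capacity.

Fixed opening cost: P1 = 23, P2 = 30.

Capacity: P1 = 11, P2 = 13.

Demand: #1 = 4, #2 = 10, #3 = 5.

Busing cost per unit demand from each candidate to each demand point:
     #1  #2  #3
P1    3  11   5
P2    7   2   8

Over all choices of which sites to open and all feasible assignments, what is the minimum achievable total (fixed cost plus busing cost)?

Open {P1, P2}; cheapest assignment that respects the capacities:
  P1 (cap 11, load 9): #1, #3 — cost 4×3 + 5×5 = 37
  P2 (cap 13, load 10): #2 — cost 10×2 = 20
  Shipping 57, fixed 53 → total 110.
  Any other capacity-feasible assignment to {P1, P2} ships for at least 57.
Total demand is 19 and no other set of sites has combined capacity ≥ 19, so {P1, P2} is the only feasible choice of open sites. Minimum: 110.

110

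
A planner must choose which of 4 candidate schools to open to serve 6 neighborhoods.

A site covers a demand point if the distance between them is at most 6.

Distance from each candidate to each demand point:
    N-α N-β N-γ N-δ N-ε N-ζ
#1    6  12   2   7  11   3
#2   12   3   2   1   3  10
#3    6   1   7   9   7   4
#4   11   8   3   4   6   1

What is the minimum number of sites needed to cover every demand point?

Coverage sets (demand points within 6 of each site):
  #1: {N-α, N-γ, N-ζ}
  #2: {N-β, N-γ, N-δ, N-ε}
  #3: {N-α, N-β, N-ζ}
  #4: {N-γ, N-δ, N-ε, N-ζ}
No single site covers all 6 demand points.
But {#1, #2} covers everything, so the minimum is 2.

2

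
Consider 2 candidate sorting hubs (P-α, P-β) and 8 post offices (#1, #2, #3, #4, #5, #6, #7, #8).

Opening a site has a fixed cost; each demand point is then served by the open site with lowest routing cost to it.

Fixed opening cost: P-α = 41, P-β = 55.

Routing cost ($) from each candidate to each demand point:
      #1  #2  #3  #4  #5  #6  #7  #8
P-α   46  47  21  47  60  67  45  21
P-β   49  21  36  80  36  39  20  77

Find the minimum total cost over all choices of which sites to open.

347

Open {P-α, P-β}: assign each demand point to its cheapest open site.
  #1→P-α 46, #2→P-β 21, #3→P-α 21, #4→P-α 47, #5→P-β 36, #6→P-β 39, #7→P-β 20, #8→P-α 21
  routing cost 251, fixed 96 → total 347.
Compare {P-α}: routing cost 354 + fixed 41 = 395.
Compare {P-β}: routing cost 358 + fixed 55 = 413.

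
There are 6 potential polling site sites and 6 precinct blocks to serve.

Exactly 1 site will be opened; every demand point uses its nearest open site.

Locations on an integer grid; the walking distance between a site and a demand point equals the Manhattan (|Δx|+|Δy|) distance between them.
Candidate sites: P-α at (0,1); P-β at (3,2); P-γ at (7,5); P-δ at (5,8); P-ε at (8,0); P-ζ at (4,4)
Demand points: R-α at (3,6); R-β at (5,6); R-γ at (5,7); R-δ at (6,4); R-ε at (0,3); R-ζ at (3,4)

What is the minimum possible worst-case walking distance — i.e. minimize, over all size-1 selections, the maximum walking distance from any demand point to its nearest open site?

Open {P-ζ}.
  Farthest demand point is R-ε at walking distance 5 (to P-ζ); all others are ≤ 5.
With {P-β} the worst case is 7.
With {P-γ} the worst case is 9.
No size-1 selection achieves below 5.

5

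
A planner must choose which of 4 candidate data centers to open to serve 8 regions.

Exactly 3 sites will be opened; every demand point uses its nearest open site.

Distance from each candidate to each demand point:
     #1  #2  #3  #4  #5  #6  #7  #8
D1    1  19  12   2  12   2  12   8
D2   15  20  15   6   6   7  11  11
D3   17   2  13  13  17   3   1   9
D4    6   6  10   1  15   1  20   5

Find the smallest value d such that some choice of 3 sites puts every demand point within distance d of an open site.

10

Open {D2, D3, D4}.
  Farthest demand point is #3 at distance 10 (to D4); all others are ≤ 10.
With {D1, D2, D4} the worst case is 11.
With {D1, D2, D3} the worst case is 12.
No size-3 selection achieves below 10.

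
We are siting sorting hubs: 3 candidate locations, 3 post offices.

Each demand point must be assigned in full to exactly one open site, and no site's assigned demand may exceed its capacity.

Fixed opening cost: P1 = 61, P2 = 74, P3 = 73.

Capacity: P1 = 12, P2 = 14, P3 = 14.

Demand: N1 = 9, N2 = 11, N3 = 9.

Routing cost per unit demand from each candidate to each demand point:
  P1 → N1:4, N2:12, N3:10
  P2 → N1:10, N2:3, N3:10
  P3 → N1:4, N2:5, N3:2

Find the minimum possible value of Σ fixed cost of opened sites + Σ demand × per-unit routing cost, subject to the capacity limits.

Open {P1, P2, P3}; cheapest assignment that respects the capacities:
  P1 (cap 12, load 9): N1 — cost 9×4 = 36
  P2 (cap 14, load 11): N2 — cost 11×3 = 33
  P3 (cap 14, load 9): N3 — cost 9×2 = 18
  Shipping 87, fixed 208 → total 295.
  Any other capacity-feasible assignment to {P1, P2, P3} ships for at least 87.
Total demand is 29 and no other set of sites has combined capacity ≥ 29, so {P1, P2, P3} is the only feasible choice of open sites. Minimum: 295.

295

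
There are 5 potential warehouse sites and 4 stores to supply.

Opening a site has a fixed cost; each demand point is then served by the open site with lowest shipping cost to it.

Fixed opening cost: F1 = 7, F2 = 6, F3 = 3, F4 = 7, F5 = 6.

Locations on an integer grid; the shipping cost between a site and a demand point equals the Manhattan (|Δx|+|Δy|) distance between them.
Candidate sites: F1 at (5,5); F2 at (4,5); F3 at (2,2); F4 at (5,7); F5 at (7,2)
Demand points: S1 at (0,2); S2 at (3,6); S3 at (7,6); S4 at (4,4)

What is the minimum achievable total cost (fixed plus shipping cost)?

18

Open {F2, F3}: assign each demand point to its cheapest open site.
  S1→F3 2, S2→F2 2, S3→F2 4, S4→F2 1
  shipping cost 9, fixed 9 → total 18.
Compare {F2}: shipping cost 14 + fixed 6 = 20.
Compare {F1, F3}: shipping cost 10 + fixed 10 = 20.
Compare {F3, F4}: shipping cost 12 + fixed 10 = 22.
All other subsets cost ≥ 20. Minimum total cost: 18.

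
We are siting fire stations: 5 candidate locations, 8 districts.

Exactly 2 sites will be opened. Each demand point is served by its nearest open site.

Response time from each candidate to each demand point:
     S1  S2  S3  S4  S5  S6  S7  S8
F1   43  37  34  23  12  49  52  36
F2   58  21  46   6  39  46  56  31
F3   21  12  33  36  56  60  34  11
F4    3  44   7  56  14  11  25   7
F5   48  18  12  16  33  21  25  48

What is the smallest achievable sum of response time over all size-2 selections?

94

Open {F2, F4}.
  S1→F4 3, S2→F2 21, S3→F4 7, S4→F2 6, S5→F4 14, S6→F4 11, S7→F4 25, S8→F4 7  ⇒ total 94.
Compare {F4, F5}: total 101.
Compare {F3, F4}: total 115.
No size-2 selection does better; minimum is 94.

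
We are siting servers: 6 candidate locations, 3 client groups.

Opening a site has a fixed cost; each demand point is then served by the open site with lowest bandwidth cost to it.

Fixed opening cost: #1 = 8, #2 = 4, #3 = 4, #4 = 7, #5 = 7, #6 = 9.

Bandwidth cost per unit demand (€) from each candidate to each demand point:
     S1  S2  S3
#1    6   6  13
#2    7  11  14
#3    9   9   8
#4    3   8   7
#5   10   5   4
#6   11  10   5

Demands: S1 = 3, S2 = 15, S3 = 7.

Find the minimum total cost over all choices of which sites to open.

Open {#4, #5}: assign each demand point to its cheapest open site.
  S1→#4 3×3=9, S2→#5 15×5=75, S3→#5 7×4=28
  bandwidth cost 112, fixed 14 → total 126.
Compare {#2, #4, #5}: bandwidth cost 112 + fixed 18 = 130.
Compare {#3, #4, #5}: bandwidth cost 112 + fixed 18 = 130.
Compare {#1, #4, #5}: bandwidth cost 112 + fixed 22 = 134.
All other subsets cost ≥ 130. Minimum total cost: 126.

126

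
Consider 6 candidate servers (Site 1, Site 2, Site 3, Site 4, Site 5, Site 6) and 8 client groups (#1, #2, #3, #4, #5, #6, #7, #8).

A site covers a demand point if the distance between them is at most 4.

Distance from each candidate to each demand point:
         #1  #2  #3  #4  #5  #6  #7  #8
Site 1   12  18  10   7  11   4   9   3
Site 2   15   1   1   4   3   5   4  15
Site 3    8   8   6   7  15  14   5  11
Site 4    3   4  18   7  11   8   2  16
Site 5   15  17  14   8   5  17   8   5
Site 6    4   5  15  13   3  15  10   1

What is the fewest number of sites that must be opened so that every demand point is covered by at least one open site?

3

Coverage sets (demand points within 4 of each site):
  Site 1: {#6, #8}
  Site 2: {#2, #3, #4, #5, #7}
  Site 3: {}
  Site 4: {#1, #2, #7}
  Site 5: {}
  Site 6: {#1, #5, #8}
No 2 sites suffice: every size-2 union leaves at least one demand point uncovered.
But {Site 1, Site 2, Site 4} covers everything, so the minimum is 3.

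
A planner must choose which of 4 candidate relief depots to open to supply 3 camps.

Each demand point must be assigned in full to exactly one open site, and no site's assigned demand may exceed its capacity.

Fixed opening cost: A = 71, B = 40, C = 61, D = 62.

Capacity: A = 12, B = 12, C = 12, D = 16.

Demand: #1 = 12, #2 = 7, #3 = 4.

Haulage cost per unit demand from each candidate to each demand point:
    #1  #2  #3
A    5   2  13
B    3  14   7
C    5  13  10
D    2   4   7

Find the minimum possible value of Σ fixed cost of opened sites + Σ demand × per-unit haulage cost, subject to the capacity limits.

194

Open {B, D}; cheapest assignment that respects the capacities:
  B (cap 12, load 12): #1 — cost 12×3 = 36
  D (cap 16, load 11): #2, #3 — cost 7×4 + 4×7 = 56
  Shipping 92, fixed 102 → total 194.
  Any other capacity-feasible assignment to {B, D} ships for at least 92.
Compare {A, D}: its best feasible assignment gives total 199.
Compare {A, B}: its best feasible assignment gives total 213.
Every other set of open sites that can feasibly serve all demand totals ≥ 199 even under its best assignment. Minimum: 194.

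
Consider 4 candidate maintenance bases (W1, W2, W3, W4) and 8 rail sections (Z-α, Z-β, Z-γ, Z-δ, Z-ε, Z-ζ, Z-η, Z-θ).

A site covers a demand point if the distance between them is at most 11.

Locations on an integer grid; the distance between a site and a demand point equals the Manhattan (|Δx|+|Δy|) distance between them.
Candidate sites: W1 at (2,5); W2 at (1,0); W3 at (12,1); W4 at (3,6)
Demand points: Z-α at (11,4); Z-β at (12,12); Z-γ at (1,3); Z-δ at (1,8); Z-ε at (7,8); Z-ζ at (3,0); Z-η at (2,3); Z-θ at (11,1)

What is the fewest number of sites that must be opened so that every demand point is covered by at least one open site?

2

Coverage sets (demand points within 11 of each site):
  W1: {Z-α, Z-γ, Z-δ, Z-ε, Z-ζ, Z-η}
  W2: {Z-γ, Z-δ, Z-ζ, Z-η, Z-θ}
  W3: {Z-α, Z-β, Z-ζ, Z-θ}
  W4: {Z-α, Z-γ, Z-δ, Z-ε, Z-ζ, Z-η}
No single site covers all 8 demand points.
But {W1, W3} covers everything, so the minimum is 2.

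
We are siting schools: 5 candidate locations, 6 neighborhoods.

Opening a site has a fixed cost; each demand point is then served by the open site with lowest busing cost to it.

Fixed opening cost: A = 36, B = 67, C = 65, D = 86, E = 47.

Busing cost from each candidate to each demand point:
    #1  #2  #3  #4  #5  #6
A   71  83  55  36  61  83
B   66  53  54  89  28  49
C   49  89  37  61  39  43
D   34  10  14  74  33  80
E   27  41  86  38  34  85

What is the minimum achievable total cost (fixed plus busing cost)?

Open {A, D}: assign each demand point to its cheapest open site.
  #1→D 34, #2→D 10, #3→D 14, #4→A 36, #5→D 33, #6→D 80
  busing cost 207, fixed 122 → total 329.
Compare {D}: busing cost 245 + fixed 86 = 331.
Compare {C, E}: busing cost 220 + fixed 112 = 332.
Compare {D, E}: busing cost 202 + fixed 133 = 335.
All other subsets cost ≥ 331. Minimum total cost: 329.

329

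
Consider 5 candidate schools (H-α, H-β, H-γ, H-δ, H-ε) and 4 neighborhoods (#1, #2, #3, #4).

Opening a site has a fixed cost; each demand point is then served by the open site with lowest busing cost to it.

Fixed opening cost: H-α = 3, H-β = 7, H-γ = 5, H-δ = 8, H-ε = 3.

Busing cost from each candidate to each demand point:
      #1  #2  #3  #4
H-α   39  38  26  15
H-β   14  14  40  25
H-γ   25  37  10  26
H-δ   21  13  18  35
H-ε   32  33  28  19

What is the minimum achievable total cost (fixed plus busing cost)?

Open {H-α, H-β, H-γ}: assign each demand point to its cheapest open site.
  #1→H-β 14, #2→H-β 14, #3→H-γ 10, #4→H-α 15
  busing cost 53, fixed 15 → total 68.
Compare {H-α, H-β, H-γ, H-ε}: busing cost 53 + fixed 18 = 71.
Compare {H-β, H-γ, H-ε}: busing cost 57 + fixed 15 = 72.
Compare {H-β, H-γ}: busing cost 63 + fixed 12 = 75.
All other subsets cost ≥ 71. Minimum total cost: 68.

68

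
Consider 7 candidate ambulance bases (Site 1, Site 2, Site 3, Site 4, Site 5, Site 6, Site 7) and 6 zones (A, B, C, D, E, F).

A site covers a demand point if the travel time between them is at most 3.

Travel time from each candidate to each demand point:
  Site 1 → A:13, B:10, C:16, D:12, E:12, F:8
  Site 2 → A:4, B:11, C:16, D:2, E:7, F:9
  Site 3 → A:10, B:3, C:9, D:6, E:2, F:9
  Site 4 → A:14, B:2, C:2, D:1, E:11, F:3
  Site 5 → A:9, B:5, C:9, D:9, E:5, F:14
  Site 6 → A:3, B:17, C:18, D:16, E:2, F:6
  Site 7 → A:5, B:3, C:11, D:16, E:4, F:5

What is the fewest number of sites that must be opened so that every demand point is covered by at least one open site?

2

Coverage sets (demand points within 3 of each site):
  Site 1: {}
  Site 2: {D}
  Site 3: {B, E}
  Site 4: {B, C, D, F}
  Site 5: {}
  Site 6: {A, E}
  Site 7: {B}
No single site covers all 6 demand points.
But {Site 4, Site 6} covers everything, so the minimum is 2.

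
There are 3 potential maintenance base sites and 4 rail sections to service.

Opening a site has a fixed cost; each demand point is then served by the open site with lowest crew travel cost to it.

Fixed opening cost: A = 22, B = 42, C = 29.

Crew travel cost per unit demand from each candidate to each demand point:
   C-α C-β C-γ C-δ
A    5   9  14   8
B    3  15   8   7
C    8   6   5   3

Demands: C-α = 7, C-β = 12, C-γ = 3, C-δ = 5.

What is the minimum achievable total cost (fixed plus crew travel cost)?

187

Open {C}: assign each demand point to its cheapest open site.
  C-α→C 7×8=56, C-β→C 12×6=72, C-γ→C 3×5=15, C-δ→C 5×3=15
  crew travel cost 158, fixed 29 → total 187.
Compare {A, C}: crew travel cost 137 + fixed 51 = 188.
Compare {B, C}: crew travel cost 123 + fixed 71 = 194.
Compare {A, B, C}: crew travel cost 123 + fixed 93 = 216.
All other subsets cost ≥ 188. Minimum total cost: 187.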